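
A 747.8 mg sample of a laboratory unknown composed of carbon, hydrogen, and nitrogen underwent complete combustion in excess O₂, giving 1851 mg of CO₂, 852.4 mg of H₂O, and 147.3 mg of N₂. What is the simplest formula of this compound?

C4H9N

mol C = 1.851 g CO₂ ÷ 44.009 g/mol = 0.042060 mol
mol H = 2 × 0.8524 g H₂O ÷ 18.015 g/mol = 0.094632 mol
mol N = 2 × 0.1473 g N₂ ÷ 28.014 g/mol = 0.010516 mol
Divide by the smallest (0.010516 mol): C 4.000, H 8.999, N 1.000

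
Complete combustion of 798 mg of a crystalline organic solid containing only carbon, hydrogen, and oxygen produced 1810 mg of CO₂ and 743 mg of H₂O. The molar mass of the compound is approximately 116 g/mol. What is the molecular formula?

mol C = 1.81 g CO₂ ÷ 44.009 g/mol = 0.04113 mol
mol H = 2 × 0.743 g H₂O ÷ 18.015 g/mol = 0.08249 mol
mass O = 0.798 − (0.4940 + 0.08315) = 0.2209 g → mol O = 0.2209 ÷ 15.999 = 0.01380 mol
Divide by the smallest (0.01380 mol): C 2.979, H 5.975, O 1.000
Empirical formula: C3H6O
Empirical-formula mass = 58.08 g/mol; 116 ÷ 58.08 ≈ 2, so the molecular formula is C6H12O2.

C6H12O2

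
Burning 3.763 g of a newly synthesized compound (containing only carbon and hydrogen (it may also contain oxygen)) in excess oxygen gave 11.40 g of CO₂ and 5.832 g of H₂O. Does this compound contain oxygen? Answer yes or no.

no

mol C = 11.40 g CO₂ ÷ 44.009 g/mol = 0.25904 mol
mol H = 2 × 5.832 g H₂O ÷ 18.015 g/mol = 0.64746 mol
C and H together account for 3.7639 g — essentially the entire 3.763 g sample — so the compound contains no oxygen.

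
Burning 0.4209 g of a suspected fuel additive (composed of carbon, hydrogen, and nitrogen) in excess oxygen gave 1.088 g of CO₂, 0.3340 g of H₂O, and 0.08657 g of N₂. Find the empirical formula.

C4H6N

mol C = 1.088 g CO₂ ÷ 44.009 g/mol = 0.024722 mol
mol H = 2 × 0.3340 g H₂O ÷ 18.015 g/mol = 0.037080 mol
mol N = 2 × 0.08657 g N₂ ÷ 28.014 g/mol = 0.0061805 mol
Divide by the smallest (0.0061805 mol): C 4.000, H 6.000, N 1.000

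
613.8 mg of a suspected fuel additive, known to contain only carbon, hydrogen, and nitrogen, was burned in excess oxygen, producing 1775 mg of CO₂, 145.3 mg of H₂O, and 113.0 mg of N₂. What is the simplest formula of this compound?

C5H2N

mol C = 1.775 g CO₂ ÷ 44.009 g/mol = 0.040333 mol
mol H = 2 × 0.1453 g H₂O ÷ 18.015 g/mol = 0.016131 mol
mol N = 2 × 0.1130 g N₂ ÷ 28.014 g/mol = 0.0080674 mol
Divide by the smallest (0.0080674 mol): C 4.999, H 2.000, N 1.000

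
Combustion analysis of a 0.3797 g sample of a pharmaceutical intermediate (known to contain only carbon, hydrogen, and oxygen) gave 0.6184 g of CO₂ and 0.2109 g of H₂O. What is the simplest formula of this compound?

mol C = 0.6184 g CO₂ ÷ 44.009 g/mol = 0.014052 mol
mol H = 2 × 0.2109 g H₂O ÷ 18.015 g/mol = 0.023414 mol
mass O = 0.3797 − (0.16877 + 0.023601) = 0.18732 g → mol O = 0.18732 ÷ 15.999 = 0.011708 mol
Divide by the smallest (0.011708 mol): C 1.200, H 2.000, O 1.000
Multiplying each by 5 gives whole numbers: C 6.00, H 10.00, O 5.00

C6H10O5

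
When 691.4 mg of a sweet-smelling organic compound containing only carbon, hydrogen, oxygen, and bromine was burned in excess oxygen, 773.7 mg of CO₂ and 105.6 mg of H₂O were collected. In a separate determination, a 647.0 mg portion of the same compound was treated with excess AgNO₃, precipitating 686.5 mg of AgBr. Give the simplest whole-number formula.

C9H6Br2O5

mol C = 0.7737 g CO₂ ÷ 44.009 g/mol = 0.017580 mol
mol H = 2 × 0.1056 g H₂O ÷ 18.015 g/mol = 0.011724 mol
From the AgBr data: mol Br per gram of compound = (0.6865 ÷ 187.772) ÷ 0.6470 = 0.0056507 mol/g, so in the 0.6914 g combustion sample mol Br = 0.0039069 mol
mass O = 0.6914 − (0.21116 + 0.011817 + 0.31218) = 0.15624 g → mol O = 0.15624 ÷ 15.999 = 0.0097659 mol
Divide by the smallest (0.0039069 mol): C 4.500, H 3.001, Br 1.000, O 2.500
Multiplying each by 2 gives whole numbers: C 9.00, H 6.00, Br 2.00, O 5.00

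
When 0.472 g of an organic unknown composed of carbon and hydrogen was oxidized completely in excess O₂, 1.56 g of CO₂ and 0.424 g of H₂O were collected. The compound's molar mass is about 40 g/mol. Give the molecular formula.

mol C = 1.56 g CO₂ ÷ 44.009 g/mol = 0.03545 mol
mol H = 2 × 0.424 g H₂O ÷ 18.015 g/mol = 0.04707 mol
Divide by the smallest (0.03545 mol): C 1.000, H 1.328
Multiplying each by 3 gives whole numbers: C 3.00, H 3.98
Empirical formula: C3H4
Empirical-formula mass = 40.06 g/mol; 40 ÷ 40.06 ≈ 1, so the molecular formula is C3H4.

C3H4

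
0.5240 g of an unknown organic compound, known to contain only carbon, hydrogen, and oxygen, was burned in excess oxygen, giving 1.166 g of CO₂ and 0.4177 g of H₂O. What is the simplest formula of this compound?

mol C = 1.166 g CO₂ ÷ 44.009 g/mol = 0.026495 mol
mol H = 2 × 0.4177 g H₂O ÷ 18.015 g/mol = 0.046372 mol
mass O = 0.5240 − (0.31823 + 0.046743) = 0.15903 g → mol O = 0.15903 ÷ 15.999 = 0.0099400 mol
Divide by the smallest (0.0099400 mol): C 2.665, H 4.665, O 1.000
Multiplying each by 3 gives whole numbers: C 8.00, H 14.00, O 3.00

C8H14O3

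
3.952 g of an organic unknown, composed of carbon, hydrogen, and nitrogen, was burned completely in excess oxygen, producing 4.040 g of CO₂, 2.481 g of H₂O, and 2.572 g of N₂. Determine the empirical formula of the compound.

mol C = 4.040 g CO₂ ÷ 44.009 g/mol = 0.091799 mol
mol H = 2 × 2.481 g H₂O ÷ 18.015 g/mol = 0.27544 mol
mol N = 2 × 2.572 g N₂ ÷ 28.014 g/mol = 0.18362 mol
Divide by the smallest (0.091799 mol): C 1.000, H 3.000, N 2.000

CH3N2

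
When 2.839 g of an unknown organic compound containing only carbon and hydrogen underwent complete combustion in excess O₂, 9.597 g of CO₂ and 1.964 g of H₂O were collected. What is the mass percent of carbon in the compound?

mol C = 9.597 g CO₂ ÷ 44.009 g/mol = 0.21807 mol
mol H = 2 × 1.964 g H₂O ÷ 18.015 g/mol = 0.21804 mol
mass % C = 2.6192 g ÷ 2.839 g × 100%

92.26%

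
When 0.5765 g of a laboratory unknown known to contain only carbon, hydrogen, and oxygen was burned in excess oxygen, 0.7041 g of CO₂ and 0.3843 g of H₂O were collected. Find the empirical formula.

mol C = 0.7041 g CO₂ ÷ 44.009 g/mol = 0.015999 mol
mol H = 2 × 0.3843 g H₂O ÷ 18.015 g/mol = 0.042664 mol
mass O = 0.5765 − (0.19216 + 0.043006) = 0.34133 g → mol O = 0.34133 ÷ 15.999 = 0.021334 mol
Divide by the smallest (0.015999 mol): C 1.000, H 2.667, O 1.333
Multiplying each by 3 gives whole numbers: C 3.00, H 8.00, O 4.00

C3H8O4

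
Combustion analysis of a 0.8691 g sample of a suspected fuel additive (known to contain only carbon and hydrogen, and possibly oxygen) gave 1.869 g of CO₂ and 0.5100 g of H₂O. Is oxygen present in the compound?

mol C = 1.869 g CO₂ ÷ 44.009 g/mol = 0.042469 mol
mol H = 2 × 0.5100 g H₂O ÷ 18.015 g/mol = 0.056619 mol
C and H account for only 0.56716 g of the 0.8691 g sample; the remaining 0.30194 g must be oxygen.

yes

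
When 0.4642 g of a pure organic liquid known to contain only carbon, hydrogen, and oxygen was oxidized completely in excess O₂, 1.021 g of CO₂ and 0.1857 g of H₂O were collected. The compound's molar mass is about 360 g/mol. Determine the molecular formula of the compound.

C18H16O8

mol C = 1.021 g CO₂ ÷ 44.009 g/mol = 0.023200 mol
mol H = 2 × 0.1857 g H₂O ÷ 18.015 g/mol = 0.020616 mol
mass O = 0.4642 − (0.27865 + 0.020781) = 0.16477 g → mol O = 0.16477 ÷ 15.999 = 0.010299 mol
Divide by the smallest (0.010299 mol): C 2.253, H 2.002, O 1.000
Multiplying each by 4 gives whole numbers: C 9.01, H 8.01, O 4.00
Empirical formula: C9H8O4
Empirical-formula mass = 180.16 g/mol; 360 ÷ 180.16 ≈ 2, so the molecular formula is C18H16O8.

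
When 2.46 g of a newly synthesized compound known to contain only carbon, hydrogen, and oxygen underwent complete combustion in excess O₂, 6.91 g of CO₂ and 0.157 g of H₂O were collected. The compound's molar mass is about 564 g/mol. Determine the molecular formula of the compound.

mol C = 6.91 g CO₂ ÷ 44.009 g/mol = 0.1570 mol
mol H = 2 × 0.157 g H₂O ÷ 18.015 g/mol = 0.01743 mol
mass O = 2.46 − (1.886 + 0.01757) = 0.5565 g → mol O = 0.5565 ÷ 15.999 = 0.03479 mol
Divide by the smallest (0.01743 mol): C 9.008, H 1.000, O 1.996
Empirical formula: C9HO2
Empirical-formula mass = 141.10 g/mol; 564 ÷ 141.10 ≈ 4, so the molecular formula is C36H4O8.

C36H4O8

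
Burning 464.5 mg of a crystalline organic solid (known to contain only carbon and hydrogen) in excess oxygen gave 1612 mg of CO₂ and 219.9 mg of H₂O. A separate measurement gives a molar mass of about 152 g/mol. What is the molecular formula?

C12H8

mol C = 1.612 g CO₂ ÷ 44.009 g/mol = 0.036629 mol
mol H = 2 × 0.2199 g H₂O ÷ 18.015 g/mol = 0.024413 mol
Divide by the smallest (0.024413 mol): C 1.500, H 1.000
Multiplying each by 2 gives whole numbers: C 3.00, H 2.00
Empirical formula: C3H2
Empirical-formula mass = 38.05 g/mol; 152 ÷ 38.05 ≈ 4, so the molecular formula is C12H8.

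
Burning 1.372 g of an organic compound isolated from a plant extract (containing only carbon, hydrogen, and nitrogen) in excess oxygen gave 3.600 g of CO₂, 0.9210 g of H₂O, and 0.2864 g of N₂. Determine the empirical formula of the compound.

mol C = 3.600 g CO₂ ÷ 44.009 g/mol = 0.081801 mol
mol H = 2 × 0.9210 g H₂O ÷ 18.015 g/mol = 0.10225 mol
mol N = 2 × 0.2864 g N₂ ÷ 28.014 g/mol = 0.020447 mol
Divide by the smallest (0.020447 mol): C 4.001, H 5.001, N 1.000

C4H5N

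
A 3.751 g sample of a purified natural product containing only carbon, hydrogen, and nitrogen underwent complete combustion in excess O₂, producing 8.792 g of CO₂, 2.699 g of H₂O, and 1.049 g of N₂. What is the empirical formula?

mol C = 8.792 g CO₂ ÷ 44.009 g/mol = 0.19978 mol
mol H = 2 × 2.699 g H₂O ÷ 18.015 g/mol = 0.29964 mol
mol N = 2 × 1.049 g N₂ ÷ 28.014 g/mol = 0.074891 mol
Divide by the smallest (0.074891 mol): C 2.668, H 4.001, N 1.000
Multiplying each by 3 gives whole numbers: C 8.00, H 12.00, N 3.00

C8H12N3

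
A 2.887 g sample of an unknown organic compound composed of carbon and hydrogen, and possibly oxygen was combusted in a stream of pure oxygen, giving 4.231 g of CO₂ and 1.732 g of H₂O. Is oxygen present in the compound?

yes

mol C = 4.231 g CO₂ ÷ 44.009 g/mol = 0.096139 mol
mol H = 2 × 1.732 g H₂O ÷ 18.015 g/mol = 0.19228 mol
C and H account for only 1.3486 g of the 2.887 g sample; the remaining 1.5384 g must be oxygen.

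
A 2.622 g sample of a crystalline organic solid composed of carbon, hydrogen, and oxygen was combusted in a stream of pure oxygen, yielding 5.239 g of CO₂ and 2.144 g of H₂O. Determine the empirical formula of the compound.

mol C = 5.239 g CO₂ ÷ 44.009 g/mol = 0.11904 mol
mol H = 2 × 2.144 g H₂O ÷ 18.015 g/mol = 0.23802 mol
mass O = 2.622 − (1.4298 + 0.23993) = 0.95224 g → mol O = 0.95224 ÷ 15.999 = 0.059518 mol
Divide by the smallest (0.059518 mol): C 2.000, H 3.999, O 1.000

C2H4O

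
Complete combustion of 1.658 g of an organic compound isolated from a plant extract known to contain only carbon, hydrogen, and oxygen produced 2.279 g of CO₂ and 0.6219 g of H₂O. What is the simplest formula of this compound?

mol C = 2.279 g CO₂ ÷ 44.009 g/mol = 0.051785 mol
mol H = 2 × 0.6219 g H₂O ÷ 18.015 g/mol = 0.069042 mol
mass O = 1.658 − (0.62199 + 0.069595) = 0.96642 g → mol O = 0.96642 ÷ 15.999 = 0.060405 mol
Divide by the smallest (0.051785 mol): C 1.000, H 1.333, O 1.166
Multiplying each by 6 gives whole numbers: C 6.00, H 8.00, O 7.00

C6H8O7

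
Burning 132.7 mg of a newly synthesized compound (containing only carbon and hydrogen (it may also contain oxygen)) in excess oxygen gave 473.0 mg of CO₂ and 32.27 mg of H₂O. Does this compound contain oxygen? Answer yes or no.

no

mol C = 0.4730 g CO₂ ÷ 44.009 g/mol = 0.010748 mol
mol H = 2 × 0.03227 g H₂O ÷ 18.015 g/mol = 0.0035826 mol
C and H together account for 0.13270 g — essentially the entire 0.1327 g sample — so the compound contains no oxygen.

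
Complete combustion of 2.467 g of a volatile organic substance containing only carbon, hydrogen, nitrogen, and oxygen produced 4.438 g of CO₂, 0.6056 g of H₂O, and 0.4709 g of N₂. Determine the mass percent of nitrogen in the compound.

mol C = 4.438 g CO₂ ÷ 44.009 g/mol = 0.10084 mol
mol H = 2 × 0.6056 g H₂O ÷ 18.015 g/mol = 0.067233 mol
mol N = 2 × 0.4709 g N₂ ÷ 28.014 g/mol = 0.033619 mol
mass O = 2.467 − (1.2112 + 0.067771 + 0.47090) = 0.71710 g → mol O = 0.71710 ÷ 15.999 = 0.044822 mol
mass % N = 0.47090 g ÷ 2.467 g × 100%

19.09%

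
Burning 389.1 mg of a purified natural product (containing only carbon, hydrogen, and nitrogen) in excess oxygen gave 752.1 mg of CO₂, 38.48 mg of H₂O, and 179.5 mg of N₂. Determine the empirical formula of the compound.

mol C = 0.7521 g CO₂ ÷ 44.009 g/mol = 0.017090 mol
mol H = 2 × 0.03848 g H₂O ÷ 18.015 g/mol = 0.0042720 mol
mol N = 2 × 0.1795 g N₂ ÷ 28.014 g/mol = 0.012815 mol
Divide by the smallest (0.0042720 mol): C 4.000, H 1.000, N 3.000

C4HN3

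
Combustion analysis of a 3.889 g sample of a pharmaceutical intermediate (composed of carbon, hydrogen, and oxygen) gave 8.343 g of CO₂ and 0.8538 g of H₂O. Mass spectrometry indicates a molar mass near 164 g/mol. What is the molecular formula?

C8H4O4

mol C = 8.343 g CO₂ ÷ 44.009 g/mol = 0.18957 mol
mol H = 2 × 0.8538 g H₂O ÷ 18.015 g/mol = 0.094788 mol
mass O = 3.889 − (2.2770 + 0.095546) = 1.5165 g → mol O = 1.5165 ÷ 15.999 = 0.094785 mol
Divide by the smallest (0.094785 mol): C 2.000, H 1.000, O 1.000
Empirical formula: C2HO
Empirical-formula mass = 41.03 g/mol; 164 ÷ 41.03 ≈ 4, so the molecular formula is C8H4O4.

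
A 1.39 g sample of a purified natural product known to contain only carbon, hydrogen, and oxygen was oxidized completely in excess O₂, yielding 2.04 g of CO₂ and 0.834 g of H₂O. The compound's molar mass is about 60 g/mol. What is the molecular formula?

mol C = 2.04 g CO₂ ÷ 44.009 g/mol = 0.04635 mol
mol H = 2 × 0.834 g H₂O ÷ 18.015 g/mol = 0.09259 mol
mass O = 1.39 − (0.5568 + 0.09333) = 0.7399 g → mol O = 0.7399 ÷ 15.999 = 0.04625 mol
Divide by the smallest (0.04625 mol): C 1.002, H 2.002, O 1.000
Empirical formula: CH2O
Empirical-formula mass = 30.03 g/mol; 60 ÷ 30.03 ≈ 2, so the molecular formula is C2H4O2.

C2H4O2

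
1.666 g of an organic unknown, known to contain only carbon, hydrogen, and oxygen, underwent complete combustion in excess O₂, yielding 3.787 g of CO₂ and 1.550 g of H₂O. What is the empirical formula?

mol C = 3.787 g CO₂ ÷ 44.009 g/mol = 0.086051 mol
mol H = 2 × 1.550 g H₂O ÷ 18.015 g/mol = 0.17208 mol
mass O = 1.666 − (1.0336 + 0.17346) = 0.45899 g → mol O = 0.45899 ÷ 15.999 = 0.028689 mol
Divide by the smallest (0.028689 mol): C 2.999, H 5.998, O 1.000

C3H6O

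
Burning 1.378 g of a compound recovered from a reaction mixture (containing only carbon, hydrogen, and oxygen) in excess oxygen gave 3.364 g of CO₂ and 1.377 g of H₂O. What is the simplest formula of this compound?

C4H8O

mol C = 3.364 g CO₂ ÷ 44.009 g/mol = 0.076439 mol
mol H = 2 × 1.377 g H₂O ÷ 18.015 g/mol = 0.15287 mol
mass O = 1.378 − (0.91811 + 0.15410) = 0.30580 g → mol O = 0.30580 ÷ 15.999 = 0.019113 mol
Divide by the smallest (0.019113 mol): C 3.999, H 7.998, O 1.000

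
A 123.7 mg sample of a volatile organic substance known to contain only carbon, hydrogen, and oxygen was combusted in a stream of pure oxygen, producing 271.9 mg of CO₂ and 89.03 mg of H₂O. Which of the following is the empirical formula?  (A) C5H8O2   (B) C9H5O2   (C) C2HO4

mol C = 0.2719 g CO₂ ÷ 44.009 g/mol = 0.0061783 mol
mol H = 2 × 0.08903 g H₂O ÷ 18.015 g/mol = 0.0098840 mol
mass O = 0.1237 − (0.074207 + 0.0099631) = 0.039530 g → mol O = 0.039530 ÷ 15.999 = 0.0024708 mol
Divide by the smallest (0.0024708 mol): C 2.501, H 4.000, O 1.000
Multiplying each by 2 gives whole numbers: C 5.00, H 8.00, O 2.00

(A) C5H8O2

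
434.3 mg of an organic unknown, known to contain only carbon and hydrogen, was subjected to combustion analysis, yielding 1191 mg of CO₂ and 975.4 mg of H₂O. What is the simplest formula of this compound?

mol C = 1.191 g CO₂ ÷ 44.009 g/mol = 0.027063 mol
mol H = 2 × 0.9754 g H₂O ÷ 18.015 g/mol = 0.10829 mol
Divide by the smallest (0.027063 mol): C 1.000, H 4.001

CH4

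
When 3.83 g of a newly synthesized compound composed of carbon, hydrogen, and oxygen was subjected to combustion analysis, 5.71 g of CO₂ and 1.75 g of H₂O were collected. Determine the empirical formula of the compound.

mol C = 5.71 g CO₂ ÷ 44.009 g/mol = 0.1297 mol
mol H = 2 × 1.75 g H₂O ÷ 18.015 g/mol = 0.1943 mol
mass O = 3.83 − (1.558 + 0.1958) = 2.076 g → mol O = 2.076 ÷ 15.999 = 0.1297 mol
Divide by the smallest (0.1297 mol): C 1.000, H 1.497, O 1.000
Multiplying each by 2 gives whole numbers: C 2.00, H 2.99, O 2.00

C2H3O2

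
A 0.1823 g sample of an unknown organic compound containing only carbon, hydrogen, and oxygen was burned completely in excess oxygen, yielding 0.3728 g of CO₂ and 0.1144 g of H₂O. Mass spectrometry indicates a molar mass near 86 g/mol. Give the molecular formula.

mol C = 0.3728 g CO₂ ÷ 44.009 g/mol = 0.0084710 mol
mol H = 2 × 0.1144 g H₂O ÷ 18.015 g/mol = 0.012701 mol
mass O = 0.1823 − (0.10175 + 0.012802) = 0.067753 g → mol O = 0.067753 ÷ 15.999 = 0.0042348 mol
Divide by the smallest (0.0042348 mol): C 2.000, H 2.999, O 1.000
Empirical formula: C2H3O
Empirical-formula mass = 43.05 g/mol; 86 ÷ 43.05 ≈ 2, so the molecular formula is C4H6O2.

C4H6O2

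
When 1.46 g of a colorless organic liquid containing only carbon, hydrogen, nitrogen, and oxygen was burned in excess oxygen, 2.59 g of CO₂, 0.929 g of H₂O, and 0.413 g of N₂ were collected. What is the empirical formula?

C4H7N2O

mol C = 2.59 g CO₂ ÷ 44.009 g/mol = 0.05885 mol
mol H = 2 × 0.929 g H₂O ÷ 18.015 g/mol = 0.1031 mol
mol N = 2 × 0.413 g N₂ ÷ 28.014 g/mol = 0.02949 mol
mass O = 1.46 − (0.7069 + 0.1040 + 0.4130) = 0.2362 g → mol O = 0.2362 ÷ 15.999 = 0.01476 mol
Divide by the smallest (0.01476 mol): C 3.987, H 6.987, N 1.997, O 1.000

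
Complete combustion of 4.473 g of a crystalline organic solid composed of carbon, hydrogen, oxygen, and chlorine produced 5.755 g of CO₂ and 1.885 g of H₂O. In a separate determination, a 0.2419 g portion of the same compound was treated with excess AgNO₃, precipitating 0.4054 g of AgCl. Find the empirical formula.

C5H8Cl2O2

mol C = 5.755 g CO₂ ÷ 44.009 g/mol = 0.13077 mol
mol H = 2 × 1.885 g H₂O ÷ 18.015 g/mol = 0.20927 mol
From the AgCl data: mol Cl per gram of compound = (0.4054 ÷ 143.318) ÷ 0.2419 = 0.011694 mol/g, so in the 4.473 g combustion sample mol Cl = 0.052305 mol
mass O = 4.473 − (1.5707 + 0.21094 + 1.8542) = 0.83717 g → mol O = 0.83717 ÷ 15.999 = 0.052326 mol
Divide by the smallest (0.052305 mol): C 2.500, H 4.001, Cl 1.000, O 1.000
Multiplying each by 2 gives whole numbers: C 5.00, H 8.00, Cl 2.00, O 2.00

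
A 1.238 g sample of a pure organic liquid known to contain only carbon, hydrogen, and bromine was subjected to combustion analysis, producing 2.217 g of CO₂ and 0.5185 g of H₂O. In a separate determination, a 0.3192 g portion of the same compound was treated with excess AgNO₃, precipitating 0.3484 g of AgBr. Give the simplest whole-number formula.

mol C = 2.217 g CO₂ ÷ 44.009 g/mol = 0.050376 mol
mol H = 2 × 0.5185 g H₂O ÷ 18.015 g/mol = 0.057563 mol
From the AgBr data: mol Br per gram of compound = (0.3484 ÷ 187.772) ÷ 0.3192 = 0.0058128 mol/g, so in the 1.238 g combustion sample mol Br = 0.0071962 mol
Divide by the smallest (0.0071962 mol): C 7.000, H 7.999, Br 1.000

C7H8Br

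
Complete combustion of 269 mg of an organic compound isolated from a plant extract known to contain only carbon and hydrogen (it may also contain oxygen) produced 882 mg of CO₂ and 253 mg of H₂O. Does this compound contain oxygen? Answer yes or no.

no

mol C = 0.882 g CO₂ ÷ 44.009 g/mol = 0.02004 mol
mol H = 2 × 0.253 g H₂O ÷ 18.015 g/mol = 0.02809 mol
C and H together account for 0.2690 g — essentially the entire 0.269 g sample — so the compound contains no oxygen.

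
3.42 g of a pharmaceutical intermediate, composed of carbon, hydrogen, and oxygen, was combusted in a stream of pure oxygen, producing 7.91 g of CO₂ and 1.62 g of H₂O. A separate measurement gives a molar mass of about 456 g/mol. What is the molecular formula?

C24H24O9

mol C = 7.91 g CO₂ ÷ 44.009 g/mol = 0.1797 mol
mol H = 2 × 1.62 g H₂O ÷ 18.015 g/mol = 0.1799 mol
mass O = 3.42 − (2.159 + 0.1813) = 1.080 g → mol O = 1.080 ÷ 15.999 = 0.06750 mol
Divide by the smallest (0.06750 mol): C 2.663, H 2.665, O 1.000
Multiplying each by 3 gives whole numbers: C 7.99, H 7.99, O 3.00
Empirical formula: C8H8O3
Empirical-formula mass = 152.15 g/mol; 456 ÷ 152.15 ≈ 3, so the molecular formula is C24H24O9.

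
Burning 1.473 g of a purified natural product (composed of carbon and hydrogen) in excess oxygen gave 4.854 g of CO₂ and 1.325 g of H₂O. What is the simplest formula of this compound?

C3H4

mol C = 4.854 g CO₂ ÷ 44.009 g/mol = 0.11030 mol
mol H = 2 × 1.325 g H₂O ÷ 18.015 g/mol = 0.14710 mol
Divide by the smallest (0.11030 mol): C 1.000, H 1.334
Multiplying each by 3 gives whole numbers: C 3.00, H 4.00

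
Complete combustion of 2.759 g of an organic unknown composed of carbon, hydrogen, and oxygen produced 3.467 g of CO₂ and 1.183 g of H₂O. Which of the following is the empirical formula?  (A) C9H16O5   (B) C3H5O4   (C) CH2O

mol C = 3.467 g CO₂ ÷ 44.009 g/mol = 0.078779 mol
mol H = 2 × 1.183 g H₂O ÷ 18.015 g/mol = 0.13133 mol
mass O = 2.759 − (0.94622 + 0.13239) = 1.6804 g → mol O = 1.6804 ÷ 15.999 = 0.10503 mol
Divide by the smallest (0.078779 mol): C 1.000, H 1.667, O 1.333
Multiplying each by 3 gives whole numbers: C 3.00, H 5.00, O 4.00

(B) C3H5O4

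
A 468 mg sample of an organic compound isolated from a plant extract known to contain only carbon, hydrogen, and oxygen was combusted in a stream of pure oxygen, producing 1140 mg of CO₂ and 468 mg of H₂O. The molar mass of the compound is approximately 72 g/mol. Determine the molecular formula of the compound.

C4H8O

mol C = 1.14 g CO₂ ÷ 44.009 g/mol = 0.02590 mol
mol H = 2 × 0.468 g H₂O ÷ 18.015 g/mol = 0.05196 mol
mass O = 0.468 − (0.3111 + 0.05237) = 0.1045 g → mol O = 0.1045 ÷ 15.999 = 0.006531 mol
Divide by the smallest (0.006531 mol): C 3.966, H 7.955, O 1.000
Empirical formula: C4H8O
Empirical-formula mass = 72.11 g/mol; 72 ÷ 72.11 ≈ 1, so the molecular formula is C4H8O.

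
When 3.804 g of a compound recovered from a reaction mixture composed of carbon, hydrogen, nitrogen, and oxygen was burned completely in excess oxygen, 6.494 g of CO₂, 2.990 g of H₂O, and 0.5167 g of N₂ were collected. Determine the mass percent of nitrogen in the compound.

mol C = 6.494 g CO₂ ÷ 44.009 g/mol = 0.14756 mol
mol H = 2 × 2.990 g H₂O ÷ 18.015 g/mol = 0.33195 mol
mol N = 2 × 0.5167 g N₂ ÷ 28.014 g/mol = 0.036889 mol
mass O = 3.804 − (1.7724 + 0.33460 + 0.51670) = 1.1803 g → mol O = 1.1803 ÷ 15.999 = 0.073776 mol
mass % N = 0.51670 g ÷ 3.804 g × 100%

13.58%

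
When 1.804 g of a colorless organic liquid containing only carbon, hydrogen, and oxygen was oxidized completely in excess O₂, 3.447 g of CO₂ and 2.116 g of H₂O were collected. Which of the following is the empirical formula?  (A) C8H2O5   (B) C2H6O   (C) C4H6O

(B) C2H6O

mol C = 3.447 g CO₂ ÷ 44.009 g/mol = 0.078325 mol
mol H = 2 × 2.116 g H₂O ÷ 18.015 g/mol = 0.23492 mol
mass O = 1.804 − (0.94076 + 0.23679) = 0.62645 g → mol O = 0.62645 ÷ 15.999 = 0.039155 mol
Divide by the smallest (0.039155 mol): C 2.000, H 6.000, O 1.000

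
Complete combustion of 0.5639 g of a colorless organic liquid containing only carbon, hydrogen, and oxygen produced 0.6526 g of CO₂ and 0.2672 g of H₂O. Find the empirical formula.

C2H4O3

mol C = 0.6526 g CO₂ ÷ 44.009 g/mol = 0.014829 mol
mol H = 2 × 0.2672 g H₂O ÷ 18.015 g/mol = 0.029664 mol
mass O = 0.5639 − (0.17811 + 0.029901) = 0.35589 g → mol O = 0.35589 ÷ 15.999 = 0.022245 mol
Divide by the smallest (0.014829 mol): C 1.000, H 2.000, O 1.500
Multiplying each by 2 gives whole numbers: C 2.00, H 4.00, O 3.00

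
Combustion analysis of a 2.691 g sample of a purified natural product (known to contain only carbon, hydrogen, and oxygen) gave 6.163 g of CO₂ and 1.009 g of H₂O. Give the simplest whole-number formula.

mol C = 6.163 g CO₂ ÷ 44.009 g/mol = 0.14004 mol
mol H = 2 × 1.009 g H₂O ÷ 18.015 g/mol = 0.11202 mol
mass O = 2.691 − (1.6820 + 0.11291) = 0.89607 g → mol O = 0.89607 ÷ 15.999 = 0.056008 mol
Divide by the smallest (0.056008 mol): C 2.500, H 2.000, O 1.000
Multiplying each by 2 gives whole numbers: C 5.00, H 4.00, O 2.00

C5H4O2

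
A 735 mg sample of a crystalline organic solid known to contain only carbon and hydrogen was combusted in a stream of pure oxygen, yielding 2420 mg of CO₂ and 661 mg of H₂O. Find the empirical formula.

C3H4

mol C = 2.42 g CO₂ ÷ 44.009 g/mol = 0.05499 mol
mol H = 2 × 0.661 g H₂O ÷ 18.015 g/mol = 0.07338 mol
Divide by the smallest (0.05499 mol): C 1.000, H 1.335
Multiplying each by 3 gives whole numbers: C 3.00, H 4.00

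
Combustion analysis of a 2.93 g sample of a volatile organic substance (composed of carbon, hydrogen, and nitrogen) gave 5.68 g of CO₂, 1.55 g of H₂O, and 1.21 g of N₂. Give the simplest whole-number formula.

mol C = 5.68 g CO₂ ÷ 44.009 g/mol = 0.1291 mol
mol H = 2 × 1.55 g H₂O ÷ 18.015 g/mol = 0.1721 mol
mol N = 2 × 1.21 g N₂ ÷ 28.014 g/mol = 0.08639 mol
Divide by the smallest (0.08639 mol): C 1.494, H 1.992, N 1.000
Multiplying each by 2 gives whole numbers: C 2.99, H 3.98, N 2.00

C3H4N2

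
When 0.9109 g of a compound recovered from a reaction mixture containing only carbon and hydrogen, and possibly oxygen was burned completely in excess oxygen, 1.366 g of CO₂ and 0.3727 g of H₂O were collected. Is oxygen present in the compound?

yes

mol C = 1.366 g CO₂ ÷ 44.009 g/mol = 0.031039 mol
mol H = 2 × 0.3727 g H₂O ÷ 18.015 g/mol = 0.041377 mol
C and H account for only 0.41452 g of the 0.9109 g sample; the remaining 0.49638 g must be oxygen.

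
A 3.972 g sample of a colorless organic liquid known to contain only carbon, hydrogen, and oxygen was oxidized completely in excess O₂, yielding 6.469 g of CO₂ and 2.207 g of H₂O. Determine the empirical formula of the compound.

C6H10O5

mol C = 6.469 g CO₂ ÷ 44.009 g/mol = 0.14699 mol
mol H = 2 × 2.207 g H₂O ÷ 18.015 g/mol = 0.24502 mol
mass O = 3.972 − (1.7655 + 0.24698) = 1.9595 g → mol O = 1.9595 ÷ 15.999 = 0.12248 mol
Divide by the smallest (0.12248 mol): C 1.200, H 2.001, O 1.000
Multiplying each by 5 gives whole numbers: C 6.00, H 10.00, O 5.00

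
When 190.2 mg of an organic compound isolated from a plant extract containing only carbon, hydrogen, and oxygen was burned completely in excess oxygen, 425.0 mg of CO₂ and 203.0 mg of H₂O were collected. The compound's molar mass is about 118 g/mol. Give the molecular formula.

mol C = 0.4250 g CO₂ ÷ 44.009 g/mol = 0.0096571 mol
mol H = 2 × 0.2030 g H₂O ÷ 18.015 g/mol = 0.022537 mol
mass O = 0.1902 − (0.11599 + 0.022717) = 0.051491 g → mol O = 0.051491 ÷ 15.999 = 0.0032184 mol
Divide by the smallest (0.0032184 mol): C 3.001, H 7.002, O 1.000
Empirical formula: C3H7O
Empirical-formula mass = 59.09 g/mol; 118 ÷ 59.09 ≈ 2, so the molecular formula is C6H14O2.

C6H14O2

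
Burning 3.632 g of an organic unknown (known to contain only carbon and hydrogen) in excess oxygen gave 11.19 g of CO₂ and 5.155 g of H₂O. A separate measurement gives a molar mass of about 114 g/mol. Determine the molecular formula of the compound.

C8H18

mol C = 11.19 g CO₂ ÷ 44.009 g/mol = 0.25427 mol
mol H = 2 × 5.155 g H₂O ÷ 18.015 g/mol = 0.57230 mol
Divide by the smallest (0.25427 mol): C 1.000, H 2.251
Multiplying each by 4 gives whole numbers: C 4.00, H 9.00
Empirical formula: C4H9
Empirical-formula mass = 57.12 g/mol; 114 ÷ 57.12 ≈ 2, so the molecular formula is C8H18.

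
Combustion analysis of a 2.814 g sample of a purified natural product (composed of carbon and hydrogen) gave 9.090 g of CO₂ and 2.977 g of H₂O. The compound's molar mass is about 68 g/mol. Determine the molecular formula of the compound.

mol C = 9.090 g CO₂ ÷ 44.009 g/mol = 0.20655 mol
mol H = 2 × 2.977 g H₂O ÷ 18.015 g/mol = 0.33050 mol
Divide by the smallest (0.20655 mol): C 1.000, H 1.600
Multiplying each by 5 gives whole numbers: C 5.00, H 8.00
Empirical formula: C5H8
Empirical-formula mass = 68.12 g/mol; 68 ÷ 68.12 ≈ 1, so the molecular formula is C5H8.

C5H8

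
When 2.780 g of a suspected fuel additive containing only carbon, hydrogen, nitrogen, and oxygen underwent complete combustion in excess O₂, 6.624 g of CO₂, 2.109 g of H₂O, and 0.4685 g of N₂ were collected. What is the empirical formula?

C9H14N2O

mol C = 6.624 g CO₂ ÷ 44.009 g/mol = 0.15051 mol
mol H = 2 × 2.109 g H₂O ÷ 18.015 g/mol = 0.23414 mol
mol N = 2 × 0.4685 g N₂ ÷ 28.014 g/mol = 0.033448 mol
mass O = 2.780 − (1.8078 + 0.23601 + 0.46850) = 0.26766 g → mol O = 0.26766 ÷ 15.999 = 0.016730 mol
Divide by the smallest (0.016730 mol): C 8.997, H 13.995, N 1.999, O 1.000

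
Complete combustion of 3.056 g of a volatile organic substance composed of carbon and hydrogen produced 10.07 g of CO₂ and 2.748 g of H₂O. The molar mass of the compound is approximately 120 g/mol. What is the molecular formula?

mol C = 10.07 g CO₂ ÷ 44.009 g/mol = 0.22882 mol
mol H = 2 × 2.748 g H₂O ÷ 18.015 g/mol = 0.30508 mol
Divide by the smallest (0.22882 mol): C 1.000, H 1.333
Multiplying each by 3 gives whole numbers: C 3.00, H 4.00
Empirical formula: C3H4
Empirical-formula mass = 40.06 g/mol; 120 ÷ 40.06 ≈ 3, so the molecular formula is C9H12.

C9H12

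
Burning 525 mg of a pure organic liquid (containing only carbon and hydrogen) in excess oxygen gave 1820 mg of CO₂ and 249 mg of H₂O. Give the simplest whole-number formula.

mol C = 1.82 g CO₂ ÷ 44.009 g/mol = 0.04136 mol
mol H = 2 × 0.249 g H₂O ÷ 18.015 g/mol = 0.02764 mol
Divide by the smallest (0.02764 mol): C 1.496, H 1.000
Multiplying each by 2 gives whole numbers: C 2.99, H 2.00

C3H2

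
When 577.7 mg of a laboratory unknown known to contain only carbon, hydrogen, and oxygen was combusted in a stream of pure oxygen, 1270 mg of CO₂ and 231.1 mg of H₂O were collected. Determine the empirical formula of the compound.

C9H8O4

mol C = 1.270 g CO₂ ÷ 44.009 g/mol = 0.028858 mol
mol H = 2 × 0.2311 g H₂O ÷ 18.015 g/mol = 0.025656 mol
mass O = 0.5777 − (0.34661 + 0.025862) = 0.20523 g → mol O = 0.20523 ÷ 15.999 = 0.012828 mol
Divide by the smallest (0.012828 mol): C 2.250, H 2.000, O 1.000
Multiplying each by 4 gives whole numbers: C 9.00, H 8.00, O 4.00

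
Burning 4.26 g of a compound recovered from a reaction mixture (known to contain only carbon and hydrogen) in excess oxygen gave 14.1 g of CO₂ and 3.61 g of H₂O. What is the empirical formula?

C4H5

mol C = 14.1 g CO₂ ÷ 44.009 g/mol = 0.3204 mol
mol H = 2 × 3.61 g H₂O ÷ 18.015 g/mol = 0.4008 mol
Divide by the smallest (0.3204 mol): C 1.000, H 1.251
Multiplying each by 4 gives whole numbers: C 4.00, H 5.00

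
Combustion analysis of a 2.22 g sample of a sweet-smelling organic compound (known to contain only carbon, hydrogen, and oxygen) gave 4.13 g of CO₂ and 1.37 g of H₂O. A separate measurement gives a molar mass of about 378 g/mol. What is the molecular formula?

mol C = 4.13 g CO₂ ÷ 44.009 g/mol = 0.09384 mol
mol H = 2 × 1.37 g H₂O ÷ 18.015 g/mol = 0.1521 mol
mass O = 2.22 − (1.127 + 0.1533) = 0.9395 g → mol O = 0.9395 ÷ 15.999 = 0.05872 mol
Divide by the smallest (0.05872 mol): C 1.598, H 2.590, O 1.000
Multiplying each by 5 gives whole numbers: C 7.99, H 12.95, O 5.00
Empirical formula: C8H13O5
Empirical-formula mass = 189.19 g/mol; 378 ÷ 189.19 ≈ 2, so the molecular formula is C16H26O10.

C16H26O10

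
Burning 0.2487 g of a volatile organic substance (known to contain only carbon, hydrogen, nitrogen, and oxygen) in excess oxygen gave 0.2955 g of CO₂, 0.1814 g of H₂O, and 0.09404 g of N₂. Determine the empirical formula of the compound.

mol C = 0.2955 g CO₂ ÷ 44.009 g/mol = 0.0067145 mol
mol H = 2 × 0.1814 g H₂O ÷ 18.015 g/mol = 0.020139 mol
mol N = 2 × 0.09404 g N₂ ÷ 28.014 g/mol = 0.0067138 mol
mass O = 0.2487 − (0.080648 + 0.020300 + 0.094040) = 0.053712 g → mol O = 0.053712 ÷ 15.999 = 0.0033572 mol
Divide by the smallest (0.0033572 mol): C 2.000, H 5.999, N 2.000, O 1.000

C2H6N2O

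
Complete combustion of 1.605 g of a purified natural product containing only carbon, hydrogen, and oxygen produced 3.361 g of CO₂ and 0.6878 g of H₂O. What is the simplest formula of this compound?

C2H2O

mol C = 3.361 g CO₂ ÷ 44.009 g/mol = 0.076371 mol
mol H = 2 × 0.6878 g H₂O ÷ 18.015 g/mol = 0.076359 mol
mass O = 1.605 − (0.91729 + 0.076969) = 0.61074 g → mol O = 0.61074 ÷ 15.999 = 0.038174 mol
Divide by the smallest (0.038174 mol): C 2.001, H 2.000, O 1.000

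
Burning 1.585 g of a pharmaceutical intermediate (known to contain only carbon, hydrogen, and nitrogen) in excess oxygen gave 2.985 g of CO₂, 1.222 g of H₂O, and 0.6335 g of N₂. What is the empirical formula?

mol C = 2.985 g CO₂ ÷ 44.009 g/mol = 0.067827 mol
mol H = 2 × 1.222 g H₂O ÷ 18.015 g/mol = 0.13566 mol
mol N = 2 × 0.6335 g N₂ ÷ 28.014 g/mol = 0.045227 mol
Divide by the smallest (0.045227 mol): C 1.500, H 3.000, N 1.000
Multiplying each by 2 gives whole numbers: C 3.00, H 6.00, N 2.00

C3H6N2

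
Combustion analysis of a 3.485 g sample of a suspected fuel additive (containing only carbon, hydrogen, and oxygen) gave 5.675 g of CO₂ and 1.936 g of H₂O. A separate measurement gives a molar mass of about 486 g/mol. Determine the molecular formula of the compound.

C18H30O15

mol C = 5.675 g CO₂ ÷ 44.009 g/mol = 0.12895 mol
mol H = 2 × 1.936 g H₂O ÷ 18.015 g/mol = 0.21493 mol
mass O = 3.485 − (1.5488 + 0.21665) = 1.7195 g → mol O = 1.7195 ÷ 15.999 = 0.10748 mol
Divide by the smallest (0.10748 mol): C 1.200, H 2.000, O 1.000
Multiplying each by 5 gives whole numbers: C 6.00, H 10.00, O 5.00
Empirical formula: C6H10O5
Empirical-formula mass = 162.14 g/mol; 486 ÷ 162.14 ≈ 3, so the molecular formula is C18H30O15.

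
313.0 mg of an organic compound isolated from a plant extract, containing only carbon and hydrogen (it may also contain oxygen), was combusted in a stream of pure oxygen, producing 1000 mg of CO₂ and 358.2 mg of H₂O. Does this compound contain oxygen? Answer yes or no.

no

mol C = 1.000 g CO₂ ÷ 44.009 g/mol = 0.022723 mol
mol H = 2 × 0.3582 g H₂O ÷ 18.015 g/mol = 0.039767 mol
C and H together account for 0.31301 g — essentially the entire 0.3130 g sample — so the compound contains no oxygen.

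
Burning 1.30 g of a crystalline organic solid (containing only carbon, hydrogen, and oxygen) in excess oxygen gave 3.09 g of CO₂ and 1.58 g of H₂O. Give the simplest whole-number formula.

mol C = 3.09 g CO₂ ÷ 44.009 g/mol = 0.07021 mol
mol H = 2 × 1.58 g H₂O ÷ 18.015 g/mol = 0.1754 mol
mass O = 1.30 − (0.8433 + 0.1768) = 0.2799 g → mol O = 0.2799 ÷ 15.999 = 0.01749 mol
Divide by the smallest (0.01749 mol): C 4.014, H 10.028, O 1.000

C4H10O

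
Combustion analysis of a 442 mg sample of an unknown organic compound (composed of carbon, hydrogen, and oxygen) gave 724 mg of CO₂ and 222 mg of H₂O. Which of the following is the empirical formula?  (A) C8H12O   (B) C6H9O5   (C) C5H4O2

(B) C6H9O5

mol C = 0.724 g CO₂ ÷ 44.009 g/mol = 0.01645 mol
mol H = 2 × 0.222 g H₂O ÷ 18.015 g/mol = 0.02465 mol
mass O = 0.442 − (0.1976 + 0.02484) = 0.2196 g → mol O = 0.2196 ÷ 15.999 = 0.01372 mol
Divide by the smallest (0.01372 mol): C 1.199, H 1.796, O 1.000
Multiplying each by 5 gives whole numbers: C 5.99, H 8.98, O 5.00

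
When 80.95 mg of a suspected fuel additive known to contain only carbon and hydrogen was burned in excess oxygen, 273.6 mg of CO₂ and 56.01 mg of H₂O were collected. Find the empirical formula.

CH

mol C = 0.2736 g CO₂ ÷ 44.009 g/mol = 0.0062169 mol
mol H = 2 × 0.05601 g H₂O ÷ 18.015 g/mol = 0.0062182 mol
Divide by the smallest (0.0062169 mol): C 1.000, H 1.000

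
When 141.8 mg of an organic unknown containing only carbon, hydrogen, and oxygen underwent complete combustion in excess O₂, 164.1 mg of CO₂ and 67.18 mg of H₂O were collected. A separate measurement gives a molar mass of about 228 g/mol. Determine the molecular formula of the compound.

C6H12O9

mol C = 0.1641 g CO₂ ÷ 44.009 g/mol = 0.0037288 mol
mol H = 2 × 0.06718 g H₂O ÷ 18.015 g/mol = 0.0074582 mol
mass O = 0.1418 − (0.044786 + 0.0075179) = 0.089496 g → mol O = 0.089496 ÷ 15.999 = 0.0055938 mol
Divide by the smallest (0.0037288 mol): C 1.000, H 2.000, O 1.500
Multiplying each by 2 gives whole numbers: C 2.00, H 4.00, O 3.00
Empirical formula: C2H4O3
Empirical-formula mass = 76.05 g/mol; 228 ÷ 76.05 ≈ 3, so the molecular formula is C6H12O9.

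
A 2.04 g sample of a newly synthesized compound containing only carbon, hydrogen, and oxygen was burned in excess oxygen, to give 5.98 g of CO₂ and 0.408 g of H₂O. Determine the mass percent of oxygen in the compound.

mol C = 5.98 g CO₂ ÷ 44.009 g/mol = 0.1359 mol
mol H = 2 × 0.408 g H₂O ÷ 18.015 g/mol = 0.04530 mol
mass O = 2.04 − (1.632 + 0.04566) = 0.3623 g → mol O = 0.3623 ÷ 15.999 = 0.02264 mol
mass % O = 0.3623 g ÷ 2.04 g × 100%

17.8%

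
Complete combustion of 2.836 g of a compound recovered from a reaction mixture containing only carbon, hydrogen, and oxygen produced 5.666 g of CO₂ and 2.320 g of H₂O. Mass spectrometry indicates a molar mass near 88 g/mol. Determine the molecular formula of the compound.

mol C = 5.666 g CO₂ ÷ 44.009 g/mol = 0.12875 mol
mol H = 2 × 2.320 g H₂O ÷ 18.015 g/mol = 0.25756 mol
mass O = 2.836 − (1.5464 + 0.25962) = 1.0300 g → mol O = 1.0300 ÷ 15.999 = 0.064379 mol
Divide by the smallest (0.064379 mol): C 2.000, H 4.001, O 1.000
Empirical formula: C2H4O
Empirical-formula mass = 44.05 g/mol; 88 ÷ 44.05 ≈ 2, so the molecular formula is C4H8O2.

C4H8O2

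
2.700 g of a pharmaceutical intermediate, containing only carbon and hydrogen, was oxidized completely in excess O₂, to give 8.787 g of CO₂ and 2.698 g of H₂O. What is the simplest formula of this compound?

C2H3

mol C = 8.787 g CO₂ ÷ 44.009 g/mol = 0.19966 mol
mol H = 2 × 2.698 g H₂O ÷ 18.015 g/mol = 0.29953 mol
Divide by the smallest (0.19966 mol): C 1.000, H 1.500
Multiplying each by 2 gives whole numbers: C 2.00, H 3.00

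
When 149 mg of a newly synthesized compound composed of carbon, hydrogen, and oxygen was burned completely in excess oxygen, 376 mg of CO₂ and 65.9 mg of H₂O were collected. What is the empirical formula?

mol C = 0.376 g CO₂ ÷ 44.009 g/mol = 0.008544 mol
mol H = 2 × 0.0659 g H₂O ÷ 18.015 g/mol = 0.007316 mol
mass O = 0.149 − (0.1026 + 0.007375) = 0.03901 g → mol O = 0.03901 ÷ 15.999 = 0.002438 mol
Divide by the smallest (0.002438 mol): C 3.504, H 3.001, O 1.000
Multiplying each by 2 gives whole numbers: C 7.01, H 6.00, O 2.00

C7H6O2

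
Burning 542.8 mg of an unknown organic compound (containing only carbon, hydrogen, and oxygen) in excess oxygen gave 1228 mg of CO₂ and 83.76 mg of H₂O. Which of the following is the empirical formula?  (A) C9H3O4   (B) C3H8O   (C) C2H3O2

mol C = 1.228 g CO₂ ÷ 44.009 g/mol = 0.027903 mol
mol H = 2 × 0.08376 g H₂O ÷ 18.015 g/mol = 0.0092989 mol
mass O = 0.5428 − (0.33515 + 0.0093733) = 0.19828 g → mol O = 0.19828 ÷ 15.999 = 0.012393 mol
Divide by the smallest (0.0092989 mol): C 3.001, H 1.000, O 1.333
Multiplying each by 3 gives whole numbers: C 9.00, H 3.00, O 4.00

(A) C9H3O4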